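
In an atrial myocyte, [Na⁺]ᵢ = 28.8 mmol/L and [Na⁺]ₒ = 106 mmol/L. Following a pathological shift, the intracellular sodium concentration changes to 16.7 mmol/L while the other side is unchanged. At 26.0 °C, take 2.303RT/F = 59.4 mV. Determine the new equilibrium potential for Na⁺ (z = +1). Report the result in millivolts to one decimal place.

After the shift: [Na⁺]_out = 106, [Na⁺]_in = 16.7 mmol/L.
E_new = (59.4/1)·log₁₀(106/16.7) = 59.40 · (0.8026) = 47.67 mV

47.7 mV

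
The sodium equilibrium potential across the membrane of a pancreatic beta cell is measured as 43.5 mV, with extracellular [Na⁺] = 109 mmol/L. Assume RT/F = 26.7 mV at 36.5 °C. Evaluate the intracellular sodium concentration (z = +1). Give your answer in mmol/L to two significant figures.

21 mmol/L

Nernst: E = (26.7/1) · ln([out]/[in]), so ln([out]/[in]) = 43.5 × 1 / 26.7 = 1.6292.
[out]/[in] = e^(1.6292) = 5.1.
[in] = 109 / 5.1 = 21.37 mmol/L.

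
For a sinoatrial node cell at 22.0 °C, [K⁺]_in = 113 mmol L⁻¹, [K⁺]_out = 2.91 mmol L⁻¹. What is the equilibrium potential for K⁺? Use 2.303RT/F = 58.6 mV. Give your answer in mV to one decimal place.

E = (58.6/z) · log₁₀([K⁺]_out/[K⁺]_in) with z = +1.
= (58.6/1) · log₁₀(2.91/113) = 58.60 · log₁₀(0.02575)
= 58.60 · (-1.5892) = -93.13 mV

-93.1 mV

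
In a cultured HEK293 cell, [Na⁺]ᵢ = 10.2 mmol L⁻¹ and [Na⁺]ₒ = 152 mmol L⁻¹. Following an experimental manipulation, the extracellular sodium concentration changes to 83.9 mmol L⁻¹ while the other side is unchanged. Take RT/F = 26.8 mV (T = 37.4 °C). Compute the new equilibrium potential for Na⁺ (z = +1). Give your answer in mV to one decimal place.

56.5 mV

After the shift: [Na⁺]_out = 83.9, [Na⁺]_in = 10.2 mmol L⁻¹.
E_new = (26.8/1)·ln(83.9/10.2) = 26.80 · (2.1072) = 56.47 mV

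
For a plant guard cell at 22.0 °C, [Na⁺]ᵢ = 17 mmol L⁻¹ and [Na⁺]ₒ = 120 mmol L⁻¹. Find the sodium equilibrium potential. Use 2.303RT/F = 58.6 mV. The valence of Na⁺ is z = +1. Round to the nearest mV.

E = (58.6/z) · log₁₀([Na⁺]_out/[Na⁺]_in) with z = +1.
= (58.6/1) · log₁₀(120/17) = 58.60 · log₁₀(7.059)
= 58.60 · (0.8487) = 49.74 mV

50 mV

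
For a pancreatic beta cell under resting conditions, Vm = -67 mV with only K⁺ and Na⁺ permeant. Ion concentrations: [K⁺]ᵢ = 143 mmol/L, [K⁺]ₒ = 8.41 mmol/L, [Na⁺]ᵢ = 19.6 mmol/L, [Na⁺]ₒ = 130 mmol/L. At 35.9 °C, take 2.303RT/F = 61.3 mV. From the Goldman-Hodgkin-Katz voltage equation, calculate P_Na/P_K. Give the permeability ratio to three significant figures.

0.0244

Let α = P_Na/P_K. GHK: Vm = 61.3·log₁₀[(Kₒ + α·Naₒ)/(Kᵢ + α·Naᵢ)].
10^(Vm/61.3) = 10^(-67.0/61.3) = 0.080726
So 0.080726·(Kᵢ + α·Naᵢ) = Kₒ + α·Naₒ → α = (0.080726·143.0 − 8.41) / (130.0 − 0.080726·19.6)
α = (11.54 − 8.41) / (130.0 − 1.582) = 3.134/128.4 = 0.0244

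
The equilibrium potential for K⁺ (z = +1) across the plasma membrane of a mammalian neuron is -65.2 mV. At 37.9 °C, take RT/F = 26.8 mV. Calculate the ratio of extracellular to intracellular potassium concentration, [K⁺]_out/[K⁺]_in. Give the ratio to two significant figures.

0.088

ln([out]/[in]) = E·z/(26.8) = -65.2 × 1 / 26.8 = -2.4328
[out]/[in] = e^(-2.4328) = 0.08779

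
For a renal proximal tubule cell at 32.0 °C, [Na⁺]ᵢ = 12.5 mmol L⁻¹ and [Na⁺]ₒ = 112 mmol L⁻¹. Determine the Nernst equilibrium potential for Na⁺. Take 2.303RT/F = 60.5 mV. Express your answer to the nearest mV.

58 mV

E = (60.5/z) · log₁₀([Na⁺]_out/[Na⁺]_in) with z = +1.
= (60.5/1) · log₁₀(112/12.5) = 60.50 · log₁₀(8.96)
= 60.50 · (0.9523) = 57.61 mV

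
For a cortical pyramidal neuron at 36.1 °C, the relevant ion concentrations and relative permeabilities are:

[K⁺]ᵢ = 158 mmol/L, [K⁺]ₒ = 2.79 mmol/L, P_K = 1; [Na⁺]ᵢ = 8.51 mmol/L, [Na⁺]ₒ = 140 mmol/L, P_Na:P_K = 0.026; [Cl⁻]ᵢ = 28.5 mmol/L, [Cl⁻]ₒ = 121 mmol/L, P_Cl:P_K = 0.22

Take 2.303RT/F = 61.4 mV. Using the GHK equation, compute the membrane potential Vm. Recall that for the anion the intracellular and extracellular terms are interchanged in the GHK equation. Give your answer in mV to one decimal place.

-71.4 mV

Vm = 61.4 · log₁₀[(Σ P·[cation]ₒ + Σ P·[anion]ᵢ) / (Σ P·[cation]ᵢ + Σ P·[anion]ₒ)]
Numerator = 1×2.79 + 0.026×140 + 0.22×28.5 = 12.7
Denominator = 1×158 + 0.026×8.51 + 0.22×121 = 184.8
Vm = 61.4 · log₁₀(0.068708) = 61.4 × (-1.1630) = -71.41 mV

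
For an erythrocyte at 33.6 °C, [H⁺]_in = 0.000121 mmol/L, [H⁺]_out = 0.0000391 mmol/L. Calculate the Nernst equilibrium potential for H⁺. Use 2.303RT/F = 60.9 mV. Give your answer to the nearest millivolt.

E = (60.9/z) · log₁₀([H⁺]_out/[H⁺]_in) with z = +1.
= (60.9/1) · log₁₀(0.0000391/0.000121) = 60.90 · log₁₀(0.3231)
= 60.90 · (-0.4906) = -29.88 mV

-30 mV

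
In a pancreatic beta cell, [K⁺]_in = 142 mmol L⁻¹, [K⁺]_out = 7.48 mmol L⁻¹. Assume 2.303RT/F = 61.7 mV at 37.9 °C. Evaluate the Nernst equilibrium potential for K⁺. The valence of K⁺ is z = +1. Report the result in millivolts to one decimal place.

-78.9 mV

E = (61.7/z) · log₁₀([K⁺]_out/[K⁺]_in) with z = +1.
= (61.7/1) · log₁₀(7.48/142) = 61.70 · log₁₀(0.05268)
= 61.70 · (-1.2784) = -78.88 mV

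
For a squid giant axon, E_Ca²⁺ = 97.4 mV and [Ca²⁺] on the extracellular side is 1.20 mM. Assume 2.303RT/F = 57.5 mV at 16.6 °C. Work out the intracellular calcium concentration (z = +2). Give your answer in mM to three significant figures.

Nernst: E = (57.5/2) · log₁₀([out]/[in]), so log₁₀([out]/[in]) = 97.4 × 2 / 57.5 = 3.3878.
[out]/[in] = 10^(3.3878) = 2442.
[in] = 1.20 / 2442 = 0.0004913 mM.

0.000491 mM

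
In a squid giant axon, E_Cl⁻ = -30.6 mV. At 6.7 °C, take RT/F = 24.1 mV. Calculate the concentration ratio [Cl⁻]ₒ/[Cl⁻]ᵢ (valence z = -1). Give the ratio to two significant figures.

ln([out]/[in]) = E·z/(24.1) = -30.6 × -1 / 24.1 = 1.2697
[out]/[in] = e^(1.2697) = 3.56

3.6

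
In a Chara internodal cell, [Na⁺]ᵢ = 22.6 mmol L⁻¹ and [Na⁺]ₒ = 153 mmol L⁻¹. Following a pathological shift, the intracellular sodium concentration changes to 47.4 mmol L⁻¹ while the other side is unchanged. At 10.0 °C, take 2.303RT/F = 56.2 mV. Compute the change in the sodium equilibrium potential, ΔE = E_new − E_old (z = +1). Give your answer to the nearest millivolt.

E_old = (56.2/1)·log₁₀(153/22.6) = 46.68 mV
E_new = (56.2/1)·log₁₀(153/47.4) = 28.60 mV
ΔE = 28.60 − (46.68) = -18.08 mV

-18 mV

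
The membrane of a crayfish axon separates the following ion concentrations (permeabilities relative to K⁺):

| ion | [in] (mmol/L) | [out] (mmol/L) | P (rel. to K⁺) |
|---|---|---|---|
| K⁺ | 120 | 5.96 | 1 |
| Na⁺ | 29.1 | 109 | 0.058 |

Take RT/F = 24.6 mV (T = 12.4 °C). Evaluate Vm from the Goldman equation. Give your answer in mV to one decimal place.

Vm = 24.6 · ln[(Σ P·[cation]ₒ + Σ P·[anion]ᵢ) / (Σ P·[cation]ᵢ + Σ P·[anion]ₒ)]
Numerator = 1×5.96 + 0.058×109 = 12.28
Denominator = 1×120 + 0.058×29.1 = 121.7
Vm = 24.6 · ln(0.10093) = 24.6 × (-2.2933) = -56.42 mV

-56.4 mV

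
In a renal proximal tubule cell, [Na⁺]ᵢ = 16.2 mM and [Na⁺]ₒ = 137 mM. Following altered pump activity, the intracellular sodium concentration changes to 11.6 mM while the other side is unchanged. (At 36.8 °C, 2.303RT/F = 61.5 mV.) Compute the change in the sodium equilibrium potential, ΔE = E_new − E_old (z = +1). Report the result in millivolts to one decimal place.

E_old = (61.5/1)·log₁₀(137/16.2) = 57.02 mV
E_new = (61.5/1)·log₁₀(137/11.6) = 65.94 mV
ΔE = 65.94 − (57.02) = 8.92 mV

8.9 mV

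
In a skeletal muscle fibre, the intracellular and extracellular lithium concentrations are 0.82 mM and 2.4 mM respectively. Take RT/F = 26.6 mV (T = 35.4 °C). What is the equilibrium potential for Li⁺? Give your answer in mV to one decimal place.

28.6 mV

E = (26.6/z) · ln([Li⁺]_out/[Li⁺]_in) with z = +1.
= (26.6/1) · ln(2.4/0.82) = 26.60 · ln(2.927)
= 26.60 · (1.0739) = 28.57 mV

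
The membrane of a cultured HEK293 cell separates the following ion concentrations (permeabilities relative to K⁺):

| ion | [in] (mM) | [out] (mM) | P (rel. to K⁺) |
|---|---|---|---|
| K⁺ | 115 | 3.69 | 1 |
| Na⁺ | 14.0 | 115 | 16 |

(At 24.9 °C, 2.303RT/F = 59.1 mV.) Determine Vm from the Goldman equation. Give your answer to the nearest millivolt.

Vm = 59.1 · log₁₀[(Σ P·[cation]ₒ + Σ P·[anion]ᵢ) / (Σ P·[cation]ᵢ + Σ P·[anion]ₒ)]
Numerator = 1×3.69 + 16×115 = 1844
Denominator = 1×115 + 16×14.0 = 339
Vm = 59.1 · log₁₀(5.4386) = 59.1 × (0.7355) = 43.47 mV

43 mV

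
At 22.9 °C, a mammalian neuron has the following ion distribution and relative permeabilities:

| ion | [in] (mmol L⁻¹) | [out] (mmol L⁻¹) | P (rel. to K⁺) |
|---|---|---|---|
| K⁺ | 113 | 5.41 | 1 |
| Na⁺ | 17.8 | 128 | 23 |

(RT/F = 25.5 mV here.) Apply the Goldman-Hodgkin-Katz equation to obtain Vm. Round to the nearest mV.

44 mV

Vm = 25.5 · ln[(Σ P·[cation]ₒ + Σ P·[anion]ᵢ) / (Σ P·[cation]ᵢ + Σ P·[anion]ₒ)]
Numerator = 1×5.41 + 23×128 = 2949
Denominator = 1×113 + 23×17.8 = 522.4
Vm = 25.5 · ln(5.6459) = 25.5 × (1.7309) = 44.14 mV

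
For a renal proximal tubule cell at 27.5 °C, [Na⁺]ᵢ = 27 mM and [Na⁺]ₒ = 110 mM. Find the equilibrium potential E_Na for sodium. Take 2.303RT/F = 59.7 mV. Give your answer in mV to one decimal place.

E = (59.7/z) · log₁₀([Na⁺]_out/[Na⁺]_in) with z = +1.
= (59.7/1) · log₁₀(110/27) = 59.70 · log₁₀(4.074)
= 59.70 · (0.6100) = 36.42 mV

36.4 mV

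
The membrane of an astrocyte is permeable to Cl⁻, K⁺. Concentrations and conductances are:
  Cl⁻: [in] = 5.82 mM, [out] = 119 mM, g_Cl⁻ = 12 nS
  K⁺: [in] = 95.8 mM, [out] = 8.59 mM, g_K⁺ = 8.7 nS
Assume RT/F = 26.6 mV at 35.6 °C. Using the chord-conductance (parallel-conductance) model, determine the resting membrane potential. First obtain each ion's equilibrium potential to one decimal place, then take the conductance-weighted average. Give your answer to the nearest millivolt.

E_Cl⁻ = (26.6/-1)·ln(119/5.82) = -80.3 mV
E_K⁺ = (26.6/1)·ln(8.59/95.8) = -64.2 mV
Vm = (Σ gᵢEᵢ)/(Σ gᵢ) = (12·-80.3 + 8.7·-64.2) / (12 + 8.7)
= -1522.14 / 20.7 = -73.53 mV

-74 mV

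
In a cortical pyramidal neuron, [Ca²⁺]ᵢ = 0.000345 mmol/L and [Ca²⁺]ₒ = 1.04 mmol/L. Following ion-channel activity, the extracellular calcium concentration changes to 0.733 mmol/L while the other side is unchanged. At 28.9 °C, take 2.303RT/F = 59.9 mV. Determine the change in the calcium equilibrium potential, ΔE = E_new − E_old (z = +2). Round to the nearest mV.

E_old = (59.9/2)·log₁₀(1.04/0.000345) = 104.20 mV
E_new = (59.9/2)·log₁₀(0.733/0.000345) = 99.65 mV
ΔE = 99.65 − (104.20) = -4.55 mV

-5 mV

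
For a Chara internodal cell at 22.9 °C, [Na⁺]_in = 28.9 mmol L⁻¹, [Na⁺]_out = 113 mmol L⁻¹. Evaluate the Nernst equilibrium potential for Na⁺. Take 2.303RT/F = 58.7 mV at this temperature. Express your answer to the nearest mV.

35 mV

E = (58.7/z) · log₁₀([Na⁺]_out/[Na⁺]_in) with z = +1.
= (58.7/1) · log₁₀(113/28.9) = 58.70 · log₁₀(3.91)
= 58.70 · (0.5922) = 34.76 mV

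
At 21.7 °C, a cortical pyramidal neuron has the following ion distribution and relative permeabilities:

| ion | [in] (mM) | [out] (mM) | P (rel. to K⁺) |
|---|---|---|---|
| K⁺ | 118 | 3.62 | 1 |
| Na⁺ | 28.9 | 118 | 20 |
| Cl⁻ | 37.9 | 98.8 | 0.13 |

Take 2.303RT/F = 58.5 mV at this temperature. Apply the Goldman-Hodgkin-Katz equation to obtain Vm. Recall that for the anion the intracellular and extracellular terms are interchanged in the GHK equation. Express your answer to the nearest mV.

31 mV

Vm = 58.5 · log₁₀[(Σ P·[cation]ₒ + Σ P·[anion]ᵢ) / (Σ P·[cation]ᵢ + Σ P·[anion]ₒ)]
Numerator = 1×3.62 + 20×118 + 0.13×37.9 = 2369
Denominator = 1×118 + 20×28.9 + 0.13×98.8 = 708.8
Vm = 58.5 · log₁₀(3.3414) = 58.5 × (0.5239) = 30.65 mV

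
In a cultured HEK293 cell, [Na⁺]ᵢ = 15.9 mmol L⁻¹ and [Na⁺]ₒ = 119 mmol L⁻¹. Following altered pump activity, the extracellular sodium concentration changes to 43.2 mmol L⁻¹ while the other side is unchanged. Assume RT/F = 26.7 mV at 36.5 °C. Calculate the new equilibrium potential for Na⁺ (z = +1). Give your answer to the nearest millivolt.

27 mV

After the shift: [Na⁺]_out = 43.2, [Na⁺]_in = 15.9 mmol L⁻¹.
E_new = (26.7/1)·ln(43.2/15.9) = 26.70 · (0.9995) = 26.69 mV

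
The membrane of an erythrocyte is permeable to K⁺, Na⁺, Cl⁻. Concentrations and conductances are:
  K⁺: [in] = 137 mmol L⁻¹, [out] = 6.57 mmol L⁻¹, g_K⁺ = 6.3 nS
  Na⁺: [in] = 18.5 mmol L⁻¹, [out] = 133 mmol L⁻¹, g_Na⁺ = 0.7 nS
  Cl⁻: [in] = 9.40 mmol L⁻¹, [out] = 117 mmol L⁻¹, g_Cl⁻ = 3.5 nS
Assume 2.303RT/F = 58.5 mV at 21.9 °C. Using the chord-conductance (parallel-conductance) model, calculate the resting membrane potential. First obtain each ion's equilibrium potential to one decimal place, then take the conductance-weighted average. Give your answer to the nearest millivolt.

-64 mV

E_K⁺ = (58.5/1)·log₁₀(6.57/137) = -77.2 mV
E_Na⁺ = (58.5/1)·log₁₀(133/18.5) = 50.1 mV
E_Cl⁻ = (58.5/-1)·log₁₀(117/9.40) = -64.1 mV
Vm = (Σ gᵢEᵢ)/(Σ gᵢ) = (6.3·-77.2 + 0.7·50.1 + 3.5·-64.1) / (6.3 + 0.7 + 3.5)
= -675.64 / 10.5 = -64.35 mV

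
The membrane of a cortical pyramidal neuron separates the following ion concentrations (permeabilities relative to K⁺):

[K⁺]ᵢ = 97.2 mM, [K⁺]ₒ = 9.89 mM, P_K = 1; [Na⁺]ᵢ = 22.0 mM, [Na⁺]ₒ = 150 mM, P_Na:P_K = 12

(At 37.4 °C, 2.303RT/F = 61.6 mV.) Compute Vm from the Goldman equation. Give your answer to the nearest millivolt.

43 mV

Vm = 61.6 · log₁₀[(Σ P·[cation]ₒ + Σ P·[anion]ᵢ) / (Σ P·[cation]ᵢ + Σ P·[anion]ₒ)]
Numerator = 1×9.89 + 12×150 = 1810
Denominator = 1×97.2 + 12×22.0 = 361.2
Vm = 61.6 · log₁₀(5.0108) = 61.6 × (0.6999) = 43.11 mV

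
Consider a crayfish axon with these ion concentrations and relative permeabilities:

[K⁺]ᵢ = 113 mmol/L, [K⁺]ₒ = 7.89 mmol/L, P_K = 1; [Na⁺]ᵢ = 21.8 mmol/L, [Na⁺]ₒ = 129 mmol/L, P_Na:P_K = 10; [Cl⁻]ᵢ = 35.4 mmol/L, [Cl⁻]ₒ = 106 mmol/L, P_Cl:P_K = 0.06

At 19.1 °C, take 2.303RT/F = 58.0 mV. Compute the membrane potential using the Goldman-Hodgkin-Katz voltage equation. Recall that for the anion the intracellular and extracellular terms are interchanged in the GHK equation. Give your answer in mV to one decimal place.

34.0 mV

Vm = 58.0 · log₁₀[(Σ P·[cation]ₒ + Σ P·[anion]ᵢ) / (Σ P·[cation]ᵢ + Σ P·[anion]ₒ)]
Numerator = 1×7.89 + 10×129 + 0.06×35.4 = 1300
Denominator = 1×113 + 10×21.8 + 0.06×106 = 337.4
Vm = 58.0 · log₁₀(3.8535) = 58.0 × (0.5859) = 33.98 mV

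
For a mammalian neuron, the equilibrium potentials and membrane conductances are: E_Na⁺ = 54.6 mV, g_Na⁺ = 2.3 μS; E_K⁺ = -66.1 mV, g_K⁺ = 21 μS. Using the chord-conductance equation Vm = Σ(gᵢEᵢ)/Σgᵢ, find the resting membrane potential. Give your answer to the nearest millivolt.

Σ gᵢEᵢ = 2.3·(54.6) + 21·(-66.1) = -1262.52
Σ gᵢ = 2.3 + 21 = 23.3
Vm = -1262.52 / 23.3 = -54.19 mV

-54 mV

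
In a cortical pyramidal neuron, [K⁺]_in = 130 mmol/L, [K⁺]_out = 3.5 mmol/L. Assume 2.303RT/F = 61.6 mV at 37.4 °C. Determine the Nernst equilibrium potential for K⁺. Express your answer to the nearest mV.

E = (61.6/z) · log₁₀([K⁺]_out/[K⁺]_in) with z = +1.
= (61.6/1) · log₁₀(3.5/130) = 61.60 · log₁₀(0.02692)
= 61.60 · (-1.5699) = -96.70 mV

-97 mV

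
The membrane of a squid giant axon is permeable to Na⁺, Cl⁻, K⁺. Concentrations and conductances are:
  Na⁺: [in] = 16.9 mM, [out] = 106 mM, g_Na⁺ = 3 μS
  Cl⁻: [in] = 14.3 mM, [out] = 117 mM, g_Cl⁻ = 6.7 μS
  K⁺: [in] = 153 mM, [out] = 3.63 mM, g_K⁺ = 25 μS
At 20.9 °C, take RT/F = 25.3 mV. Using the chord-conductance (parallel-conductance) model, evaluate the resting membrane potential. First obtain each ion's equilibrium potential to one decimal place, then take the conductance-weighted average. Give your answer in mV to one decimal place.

-74.5 mV

E_Na⁺ = (25.3/1)·ln(106/16.9) = 46.5 mV
E_Cl⁻ = (25.3/-1)·ln(117/14.3) = -53.2 mV
E_K⁺ = (25.3/1)·ln(3.63/153) = -94.7 mV
Vm = (Σ gᵢEᵢ)/(Σ gᵢ) = (3·46.5 + 6.7·-53.2 + 25·-94.7) / (3 + 6.7 + 25)
= -2584.44 / 34.7 = -74.48 mV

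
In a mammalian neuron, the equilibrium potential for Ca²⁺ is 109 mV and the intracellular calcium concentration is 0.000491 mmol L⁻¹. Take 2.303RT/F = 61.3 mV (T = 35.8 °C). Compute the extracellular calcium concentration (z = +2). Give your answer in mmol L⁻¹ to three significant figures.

Nernst: E = (61.3/2) · log₁₀([out]/[in]), so log₁₀([out]/[in]) = 109.0 × 2 / 61.3 = 3.5563.
[out]/[in] = 10^(3.5563) = 3600.
[out] = 3600 × 0.000491 = 1.768 mmol L⁻¹.

1.77 mmol L⁻¹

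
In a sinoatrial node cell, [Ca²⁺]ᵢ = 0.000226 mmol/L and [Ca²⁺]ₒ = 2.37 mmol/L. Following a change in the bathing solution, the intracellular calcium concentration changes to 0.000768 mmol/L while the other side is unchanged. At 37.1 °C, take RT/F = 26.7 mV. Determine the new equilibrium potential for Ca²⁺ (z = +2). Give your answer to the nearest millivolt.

107 mV

After the shift: [Ca²⁺]_out = 2.37, [Ca²⁺]_in = 0.000768 mmol/L.
E_new = (26.7/2)·ln(2.37/0.000768) = 13.35 · (8.0346) = 107.26 mV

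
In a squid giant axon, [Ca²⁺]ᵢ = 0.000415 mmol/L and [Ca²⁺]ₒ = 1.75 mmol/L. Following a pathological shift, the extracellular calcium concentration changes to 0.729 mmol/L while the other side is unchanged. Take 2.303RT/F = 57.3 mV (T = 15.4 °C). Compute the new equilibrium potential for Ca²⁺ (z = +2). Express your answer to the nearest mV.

93 mV

After the shift: [Ca²⁺]_out = 0.729, [Ca²⁺]_in = 0.000415 mmol/L.
E_new = (57.3/2)·log₁₀(0.729/0.000415) = 28.65 · (3.2447) = 92.96 mV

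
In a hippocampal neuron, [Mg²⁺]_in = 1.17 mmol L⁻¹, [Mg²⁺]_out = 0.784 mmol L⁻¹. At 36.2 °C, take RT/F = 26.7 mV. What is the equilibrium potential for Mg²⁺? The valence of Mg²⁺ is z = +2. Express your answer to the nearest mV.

-5 mV

E = (26.7/z) · ln([Mg²⁺]_out/[Mg²⁺]_in) with z = +2.
= (26.7/2) · ln(0.784/1.17) = 13.35 · ln(0.6701)
= 13.35 · (-0.4004) = -5.34 mV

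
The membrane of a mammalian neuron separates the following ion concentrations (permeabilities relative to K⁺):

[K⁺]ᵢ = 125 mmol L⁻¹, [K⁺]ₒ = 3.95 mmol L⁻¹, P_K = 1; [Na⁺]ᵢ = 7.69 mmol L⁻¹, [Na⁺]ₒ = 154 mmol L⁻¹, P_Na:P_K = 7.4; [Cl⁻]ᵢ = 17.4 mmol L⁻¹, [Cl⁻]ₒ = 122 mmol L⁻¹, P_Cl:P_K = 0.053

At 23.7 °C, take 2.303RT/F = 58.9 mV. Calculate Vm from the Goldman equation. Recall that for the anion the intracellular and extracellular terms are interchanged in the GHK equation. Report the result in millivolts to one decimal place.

46.2 mV

Vm = 58.9 · log₁₀[(Σ P·[cation]ₒ + Σ P·[anion]ᵢ) / (Σ P·[cation]ᵢ + Σ P·[anion]ₒ)]
Numerator = 1×3.95 + 7.4×154 + 0.053×17.4 = 1144
Denominator = 1×125 + 7.4×7.69 + 0.053×122 = 188.4
Vm = 58.9 · log₁₀(6.0756) = 58.9 × (0.7836) = 46.15 mV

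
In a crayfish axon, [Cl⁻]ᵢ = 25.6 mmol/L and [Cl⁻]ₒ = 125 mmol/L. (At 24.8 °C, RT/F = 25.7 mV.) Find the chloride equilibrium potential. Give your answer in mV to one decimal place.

-40.8 mV

E = (25.7/z) · ln([Cl⁻]_out/[Cl⁻]_in) with z = -1.
For an anion, dividing by z = -1 reverses the sign.
= (25.7/-1) · ln(125/25.6) = -25.70 · ln(4.883)
= -25.70 · (1.5857) = -40.75 mV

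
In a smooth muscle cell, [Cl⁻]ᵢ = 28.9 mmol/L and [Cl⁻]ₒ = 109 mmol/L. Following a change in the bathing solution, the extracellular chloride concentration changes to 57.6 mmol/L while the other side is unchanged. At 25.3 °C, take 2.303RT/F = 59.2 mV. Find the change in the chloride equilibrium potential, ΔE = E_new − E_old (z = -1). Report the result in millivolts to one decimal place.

E_old = (59.2/-1)·log₁₀(109/28.9) = -34.13 mV
E_new = (59.2/-1)·log₁₀(57.6/28.9) = -17.73 mV
ΔE = -17.73 − (-34.13) = 16.40 mV

16.4 mV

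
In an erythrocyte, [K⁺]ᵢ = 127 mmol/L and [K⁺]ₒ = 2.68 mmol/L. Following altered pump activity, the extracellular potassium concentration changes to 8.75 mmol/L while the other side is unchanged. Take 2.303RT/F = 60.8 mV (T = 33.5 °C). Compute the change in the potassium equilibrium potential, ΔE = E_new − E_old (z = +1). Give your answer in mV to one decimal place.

31.2 mV

E_old = (60.8/1)·log₁₀(2.68/127) = -101.88 mV
E_new = (60.8/1)·log₁₀(8.75/127) = -70.64 mV
ΔE = -70.64 − (-101.88) = 31.24 mV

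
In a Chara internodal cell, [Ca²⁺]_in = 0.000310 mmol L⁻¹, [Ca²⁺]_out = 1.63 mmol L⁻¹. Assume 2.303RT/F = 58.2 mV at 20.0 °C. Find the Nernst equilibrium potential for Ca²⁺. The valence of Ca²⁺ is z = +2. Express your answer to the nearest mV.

108 mV

E = (58.2/z) · log₁₀([Ca²⁺]_out/[Ca²⁺]_in) with z = +2.
= (58.2/2) · log₁₀(1.63/0.000310) = 29.10 · log₁₀(5258)
= 29.10 · (3.7208) = 108.28 mV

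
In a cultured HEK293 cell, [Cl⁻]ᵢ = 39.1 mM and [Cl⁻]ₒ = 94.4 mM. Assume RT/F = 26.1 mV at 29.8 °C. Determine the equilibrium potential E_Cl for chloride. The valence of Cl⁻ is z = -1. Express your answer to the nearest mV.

-23 mV

E = (26.1/z) · ln([Cl⁻]_out/[Cl⁻]_in) with z = -1.
For an anion, dividing by z = -1 reverses the sign.
= (26.1/-1) · ln(94.4/39.1) = -26.10 · ln(2.414)
= -26.10 · (0.8814) = -23.01 mV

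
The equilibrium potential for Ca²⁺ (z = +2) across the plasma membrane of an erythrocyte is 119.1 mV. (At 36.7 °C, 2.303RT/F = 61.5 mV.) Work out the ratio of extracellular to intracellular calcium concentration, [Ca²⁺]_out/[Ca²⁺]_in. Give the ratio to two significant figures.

7500

log₁₀([out]/[in]) = E·z/(61.5) = 119.1 × 2 / 61.5 = 3.8732
[out]/[in] = 10^(3.8732) = 7467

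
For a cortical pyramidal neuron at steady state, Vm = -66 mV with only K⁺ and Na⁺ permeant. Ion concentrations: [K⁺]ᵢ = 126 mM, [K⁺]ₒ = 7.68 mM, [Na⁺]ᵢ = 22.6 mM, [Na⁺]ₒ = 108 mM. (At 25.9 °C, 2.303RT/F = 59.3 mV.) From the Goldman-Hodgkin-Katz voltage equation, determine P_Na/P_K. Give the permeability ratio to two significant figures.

0.019

Let α = P_Na/P_K. GHK: Vm = 59.3·log₁₀[(Kₒ + α·Naₒ)/(Kᵢ + α·Naᵢ)].
10^(Vm/59.3) = 10^(-66.0/59.3) = 0.077093
So 0.077093·(Kᵢ + α·Naᵢ) = Kₒ + α·Naₒ → α = (0.077093·126.0 − 7.68) / (108.0 − 0.077093·22.6)
α = (9.714 − 7.68) / (108.0 − 1.742) = 2.034/106.3 = 0.01914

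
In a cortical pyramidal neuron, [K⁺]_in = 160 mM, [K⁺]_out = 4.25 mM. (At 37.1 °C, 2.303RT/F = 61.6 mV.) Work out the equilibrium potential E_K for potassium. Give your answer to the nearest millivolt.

E = (61.6/z) · log₁₀([K⁺]_out/[K⁺]_in) with z = +1.
= (61.6/1) · log₁₀(4.25/160) = 61.60 · log₁₀(0.02656)
= 61.60 · (-1.5757) = -97.07 mV

-97 mV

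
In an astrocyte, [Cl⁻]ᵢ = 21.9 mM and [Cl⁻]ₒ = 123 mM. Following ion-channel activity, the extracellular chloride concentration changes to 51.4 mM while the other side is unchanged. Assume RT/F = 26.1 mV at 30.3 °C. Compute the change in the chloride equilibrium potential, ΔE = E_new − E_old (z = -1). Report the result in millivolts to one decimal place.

22.8 mV

E_old = (26.1/-1)·ln(123/21.9) = -45.04 mV
E_new = (26.1/-1)·ln(51.4/21.9) = -22.27 mV
ΔE = -22.27 − (-45.04) = 22.77 mV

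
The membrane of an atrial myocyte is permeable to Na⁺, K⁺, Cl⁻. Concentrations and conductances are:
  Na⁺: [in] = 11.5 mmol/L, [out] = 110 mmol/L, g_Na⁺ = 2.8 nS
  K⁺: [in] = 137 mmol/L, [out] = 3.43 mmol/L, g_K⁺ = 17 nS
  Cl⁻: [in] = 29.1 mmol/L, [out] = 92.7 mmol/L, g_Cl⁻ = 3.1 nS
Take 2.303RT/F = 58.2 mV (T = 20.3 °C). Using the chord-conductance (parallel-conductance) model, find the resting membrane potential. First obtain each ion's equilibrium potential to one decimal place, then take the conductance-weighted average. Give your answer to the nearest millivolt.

-66 mV

E_Na⁺ = (58.2/1)·log₁₀(110/11.5) = 57.1 mV
E_K⁺ = (58.2/1)·log₁₀(3.43/137) = -93.2 mV
E_Cl⁻ = (58.2/-1)·log₁₀(92.7/29.1) = -29.3 mV
Vm = (Σ gᵢEᵢ)/(Σ gᵢ) = (2.8·57.1 + 17·-93.2 + 3.1·-29.3) / (2.8 + 17 + 3.1)
= -1515.35 / 22.9 = -66.17 mV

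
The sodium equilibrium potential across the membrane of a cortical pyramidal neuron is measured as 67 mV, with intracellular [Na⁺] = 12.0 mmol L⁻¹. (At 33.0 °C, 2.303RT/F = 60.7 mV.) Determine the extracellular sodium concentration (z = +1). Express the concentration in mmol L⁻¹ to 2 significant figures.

Nernst: E = (60.7/1) · log₁₀([out]/[in]), so log₁₀([out]/[in]) = 67.0 × 1 / 60.7 = 1.1038.
[out]/[in] = 10^(1.1038) = 12.7.
[out] = 12.7 × 12.0 = 152.4 mmol L⁻¹.

150 mmol L⁻¹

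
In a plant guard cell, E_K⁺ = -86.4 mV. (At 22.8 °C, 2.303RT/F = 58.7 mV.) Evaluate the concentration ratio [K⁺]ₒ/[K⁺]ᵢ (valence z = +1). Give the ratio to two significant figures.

0.034

log₁₀([out]/[in]) = E·z/(58.7) = -86.4 × 1 / 58.7 = -1.4719
[out]/[in] = 10^(-1.4719) = 0.03374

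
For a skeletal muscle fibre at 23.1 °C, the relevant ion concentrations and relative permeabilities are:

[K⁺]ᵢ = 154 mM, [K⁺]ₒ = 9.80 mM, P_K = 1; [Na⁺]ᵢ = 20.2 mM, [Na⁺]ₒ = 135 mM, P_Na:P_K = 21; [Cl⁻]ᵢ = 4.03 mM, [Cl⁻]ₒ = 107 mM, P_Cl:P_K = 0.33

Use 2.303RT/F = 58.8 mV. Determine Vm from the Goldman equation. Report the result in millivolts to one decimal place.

Vm = 58.8 · log₁₀[(Σ P·[cation]ₒ + Σ P·[anion]ᵢ) / (Σ P·[cation]ᵢ + Σ P·[anion]ₒ)]
Numerator = 1×9.80 + 21×135 + 0.33×4.03 = 2846
Denominator = 1×154 + 21×20.2 + 0.33×107 = 613.5
Vm = 58.8 · log₁₀(4.6391) = 58.8 × (0.6664) = 39.19 mV

39.2 mV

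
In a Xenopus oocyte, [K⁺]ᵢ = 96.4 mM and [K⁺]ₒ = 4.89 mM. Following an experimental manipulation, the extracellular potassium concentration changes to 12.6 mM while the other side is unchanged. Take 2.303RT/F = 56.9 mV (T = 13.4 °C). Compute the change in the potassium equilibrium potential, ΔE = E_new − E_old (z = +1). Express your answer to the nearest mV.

23 mV

E_old = (56.9/1)·log₁₀(4.89/96.4) = -73.67 mV
E_new = (56.9/1)·log₁₀(12.6/96.4) = -50.28 mV
ΔE = -50.28 − (-73.67) = 23.39 mV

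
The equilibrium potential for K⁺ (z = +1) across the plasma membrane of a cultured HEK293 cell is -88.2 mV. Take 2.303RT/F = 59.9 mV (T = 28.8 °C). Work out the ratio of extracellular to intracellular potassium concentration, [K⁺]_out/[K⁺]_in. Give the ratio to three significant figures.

0.0337

log₁₀([out]/[in]) = E·z/(59.9) = -88.2 × 1 / 59.9 = -1.4725
[out]/[in] = 10^(-1.4725) = 0.03369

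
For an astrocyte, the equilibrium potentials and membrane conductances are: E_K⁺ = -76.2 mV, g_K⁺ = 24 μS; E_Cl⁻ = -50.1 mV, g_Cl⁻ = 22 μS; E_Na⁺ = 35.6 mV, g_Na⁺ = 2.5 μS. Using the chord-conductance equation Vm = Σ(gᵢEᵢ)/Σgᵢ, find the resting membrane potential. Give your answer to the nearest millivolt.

-59 mV

Σ gᵢEᵢ = 24·(-76.2) + 22·(-50.1) + 2.5·(35.6) = -2842.00
Σ gᵢ = 24 + 22 + 2.5 = 48.5
Vm = -2842.00 / 48.5 = -58.60 mV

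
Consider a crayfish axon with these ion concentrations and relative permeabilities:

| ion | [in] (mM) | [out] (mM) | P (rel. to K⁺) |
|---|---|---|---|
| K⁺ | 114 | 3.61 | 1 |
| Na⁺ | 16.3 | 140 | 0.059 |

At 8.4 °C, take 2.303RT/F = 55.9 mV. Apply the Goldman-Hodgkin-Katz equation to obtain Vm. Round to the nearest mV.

Vm = 55.9 · log₁₀[(Σ P·[cation]ₒ + Σ P·[anion]ᵢ) / (Σ P·[cation]ᵢ + Σ P·[anion]ₒ)]
Numerator = 1×3.61 + 0.059×140 = 11.87
Denominator = 1×114 + 0.059×16.3 = 115
Vm = 55.9 · log₁₀(0.10325) = 55.9 × (-0.9861) = -55.12 mV

-55 mV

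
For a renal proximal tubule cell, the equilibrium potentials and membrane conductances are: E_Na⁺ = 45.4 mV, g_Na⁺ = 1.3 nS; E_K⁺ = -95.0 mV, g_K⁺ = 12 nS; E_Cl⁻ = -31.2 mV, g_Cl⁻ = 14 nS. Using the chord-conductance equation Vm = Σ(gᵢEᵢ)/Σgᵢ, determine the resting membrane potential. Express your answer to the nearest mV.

-56 mV

Σ gᵢEᵢ = 1.3·(45.4) + 12·(-95.0) + 14·(-31.2) = -1517.78
Σ gᵢ = 1.3 + 12 + 14 = 27.3
Vm = -1517.78 / 27.3 = -55.60 mV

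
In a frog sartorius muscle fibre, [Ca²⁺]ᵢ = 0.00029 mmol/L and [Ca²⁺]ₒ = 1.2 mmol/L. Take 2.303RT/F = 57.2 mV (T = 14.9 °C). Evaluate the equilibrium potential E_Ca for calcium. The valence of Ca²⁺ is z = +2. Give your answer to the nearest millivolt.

103 mV

E = (57.2/z) · log₁₀([Ca²⁺]_out/[Ca²⁺]_in) with z = +2.
= (57.2/2) · log₁₀(1.2/0.00029) = 28.60 · log₁₀(4138)
= 28.60 · (3.6168) = 103.44 mV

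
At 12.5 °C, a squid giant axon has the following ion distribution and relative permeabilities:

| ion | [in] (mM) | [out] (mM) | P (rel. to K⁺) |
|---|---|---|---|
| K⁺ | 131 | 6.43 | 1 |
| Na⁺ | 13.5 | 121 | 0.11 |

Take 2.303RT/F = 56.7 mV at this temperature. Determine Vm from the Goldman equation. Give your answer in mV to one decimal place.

Vm = 56.7 · log₁₀[(Σ P·[cation]ₒ + Σ P·[anion]ᵢ) / (Σ P·[cation]ᵢ + Σ P·[anion]ₒ)]
Numerator = 1×6.43 + 0.11×121 = 19.74
Denominator = 1×131 + 0.11×13.5 = 132.5
Vm = 56.7 · log₁₀(0.149) = 56.7 × (-0.8268) = -46.88 mV

-46.9 mV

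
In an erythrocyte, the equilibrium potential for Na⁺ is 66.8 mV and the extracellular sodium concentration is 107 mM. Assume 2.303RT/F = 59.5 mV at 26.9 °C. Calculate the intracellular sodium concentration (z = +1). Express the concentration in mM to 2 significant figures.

Nernst: E = (59.5/1) · log₁₀([out]/[in]), so log₁₀([out]/[in]) = 66.8 × 1 / 59.5 = 1.1227.
[out]/[in] = 10^(1.1227) = 13.26.
[in] = 107 / 13.26 = 8.067 mM.

8.1 mM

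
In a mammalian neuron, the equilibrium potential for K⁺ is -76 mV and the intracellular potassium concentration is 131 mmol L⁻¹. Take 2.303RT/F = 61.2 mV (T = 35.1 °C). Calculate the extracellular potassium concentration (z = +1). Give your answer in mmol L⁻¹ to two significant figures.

Nernst: E = (61.2/1) · log₁₀([out]/[in]), so log₁₀([out]/[in]) = -76.0 × 1 / 61.2 = -1.2418.
[out]/[in] = 10^(-1.2418) = 0.0573.
[out] = 0.0573 × 131 = 7.507 mmol L⁻¹.

7.5 mmol L⁻¹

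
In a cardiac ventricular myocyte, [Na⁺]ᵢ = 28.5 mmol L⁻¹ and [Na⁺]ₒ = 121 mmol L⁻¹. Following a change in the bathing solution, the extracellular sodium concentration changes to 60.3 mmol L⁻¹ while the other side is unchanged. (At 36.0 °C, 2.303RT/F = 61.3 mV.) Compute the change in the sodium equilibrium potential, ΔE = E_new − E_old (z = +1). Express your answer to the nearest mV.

E_old = (61.3/1)·log₁₀(121/28.5) = 38.49 mV
E_new = (61.3/1)·log₁₀(60.3/28.5) = 19.95 mV
ΔE = 19.95 − (38.49) = -18.54 mV

-19 mV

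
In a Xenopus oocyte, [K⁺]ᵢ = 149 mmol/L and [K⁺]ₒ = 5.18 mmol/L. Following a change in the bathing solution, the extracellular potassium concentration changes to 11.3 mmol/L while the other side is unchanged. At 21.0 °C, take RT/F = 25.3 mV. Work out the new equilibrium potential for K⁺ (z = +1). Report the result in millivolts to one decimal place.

-65.3 mV

After the shift: [K⁺]_out = 11.3, [K⁺]_in = 149 mmol/L.
E_new = (25.3/1)·ln(11.3/149) = 25.30 · (-2.5791) = -65.25 mV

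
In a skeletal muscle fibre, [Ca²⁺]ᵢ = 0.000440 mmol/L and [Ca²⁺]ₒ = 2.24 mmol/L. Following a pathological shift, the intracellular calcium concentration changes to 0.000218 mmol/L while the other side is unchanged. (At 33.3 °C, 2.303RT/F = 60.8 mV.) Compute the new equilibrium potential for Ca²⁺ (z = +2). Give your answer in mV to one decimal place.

After the shift: [Ca²⁺]_out = 2.24, [Ca²⁺]_in = 0.000218 mmol/L.
E_new = (60.8/2)·log₁₀(2.24/0.000218) = 30.40 · (4.0118) = 121.96 mV

122.0 mV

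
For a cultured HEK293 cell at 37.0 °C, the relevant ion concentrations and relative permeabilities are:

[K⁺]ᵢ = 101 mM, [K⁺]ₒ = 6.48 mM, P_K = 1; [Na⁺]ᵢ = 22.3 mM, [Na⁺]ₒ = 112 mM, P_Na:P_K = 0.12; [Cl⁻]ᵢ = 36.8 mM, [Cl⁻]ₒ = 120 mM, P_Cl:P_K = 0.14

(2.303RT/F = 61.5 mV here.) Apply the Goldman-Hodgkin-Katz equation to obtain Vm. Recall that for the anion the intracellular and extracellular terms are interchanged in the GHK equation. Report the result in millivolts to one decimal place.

Vm = 61.5 · log₁₀[(Σ P·[cation]ₒ + Σ P·[anion]ᵢ) / (Σ P·[cation]ᵢ + Σ P·[anion]ₒ)]
Numerator = 1×6.48 + 0.12×112 + 0.14×36.8 = 25.07
Denominator = 1×101 + 0.12×22.3 + 0.14×120 = 120.5
Vm = 61.5 · log₁₀(0.20811) = 61.5 × (-0.6817) = -41.93 mV

-41.9 mV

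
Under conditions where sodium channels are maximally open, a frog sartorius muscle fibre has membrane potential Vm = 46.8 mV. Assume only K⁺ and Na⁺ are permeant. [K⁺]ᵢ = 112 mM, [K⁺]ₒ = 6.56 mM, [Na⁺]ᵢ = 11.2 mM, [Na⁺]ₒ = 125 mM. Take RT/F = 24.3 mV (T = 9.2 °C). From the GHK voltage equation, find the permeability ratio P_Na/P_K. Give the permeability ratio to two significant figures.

Let α = P_Na/P_K. GHK: Vm = 24.3·ln[(Kₒ + α·Naₒ)/(Kᵢ + α·Naᵢ)].
e^(Vm/24.3) = e^(46.8/24.3) = 6.8615
So 6.8615·(Kᵢ + α·Naᵢ) = Kₒ + α·Naₒ → α = (6.8615·112.0 − 6.56) / (125.0 − 6.8615·11.2)
α = (768.5 − 6.56) / (125.0 − 76.85) = 761.9/48.15 = 15.82

16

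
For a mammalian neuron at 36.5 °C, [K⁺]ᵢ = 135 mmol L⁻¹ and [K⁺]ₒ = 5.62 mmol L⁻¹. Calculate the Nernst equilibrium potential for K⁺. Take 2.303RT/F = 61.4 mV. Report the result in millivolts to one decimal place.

E = (61.4/z) · log₁₀([K⁺]_out/[K⁺]_in) with z = +1.
= (61.4/1) · log₁₀(5.62/135) = 61.40 · log₁₀(0.04163)
= 61.40 · (-1.3806) = -84.77 mV

-84.8 mV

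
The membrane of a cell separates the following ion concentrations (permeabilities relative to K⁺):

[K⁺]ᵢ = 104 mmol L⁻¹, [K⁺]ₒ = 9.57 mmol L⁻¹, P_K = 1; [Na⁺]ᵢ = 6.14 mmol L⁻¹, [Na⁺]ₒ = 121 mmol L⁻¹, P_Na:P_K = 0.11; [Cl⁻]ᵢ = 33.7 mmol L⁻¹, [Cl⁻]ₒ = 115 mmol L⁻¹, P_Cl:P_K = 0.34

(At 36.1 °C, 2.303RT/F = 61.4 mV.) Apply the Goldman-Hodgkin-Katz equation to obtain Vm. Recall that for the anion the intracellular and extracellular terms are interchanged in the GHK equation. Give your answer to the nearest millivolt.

-38 mV

Vm = 61.4 · log₁₀[(Σ P·[cation]ₒ + Σ P·[anion]ᵢ) / (Σ P·[cation]ᵢ + Σ P·[anion]ₒ)]
Numerator = 1×9.57 + 0.11×121 + 0.34×33.7 = 34.34
Denominator = 1×104 + 0.11×6.14 + 0.34×115 = 143.8
Vm = 61.4 · log₁₀(0.23883) = 61.4 × (-0.6219) = -38.19 mV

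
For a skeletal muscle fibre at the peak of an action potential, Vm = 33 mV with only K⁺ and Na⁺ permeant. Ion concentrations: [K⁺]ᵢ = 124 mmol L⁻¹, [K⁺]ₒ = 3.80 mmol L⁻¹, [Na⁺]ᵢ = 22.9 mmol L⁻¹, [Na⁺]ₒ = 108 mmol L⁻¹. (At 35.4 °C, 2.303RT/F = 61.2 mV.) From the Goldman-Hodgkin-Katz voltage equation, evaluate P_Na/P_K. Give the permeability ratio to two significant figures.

Let α = P_Na/P_K. GHK: Vm = 61.2·log₁₀[(Kₒ + α·Naₒ)/(Kᵢ + α·Naᵢ)].
10^(Vm/61.2) = 10^(33.0/61.2) = 3.4611
So 3.4611·(Kᵢ + α·Naᵢ) = Kₒ + α·Naₒ → α = (3.4611·124.0 − 3.8) / (108.0 − 3.4611·22.9)
α = (429.2 − 3.8) / (108.0 − 79.26) = 425.4/28.74 = 14.8

15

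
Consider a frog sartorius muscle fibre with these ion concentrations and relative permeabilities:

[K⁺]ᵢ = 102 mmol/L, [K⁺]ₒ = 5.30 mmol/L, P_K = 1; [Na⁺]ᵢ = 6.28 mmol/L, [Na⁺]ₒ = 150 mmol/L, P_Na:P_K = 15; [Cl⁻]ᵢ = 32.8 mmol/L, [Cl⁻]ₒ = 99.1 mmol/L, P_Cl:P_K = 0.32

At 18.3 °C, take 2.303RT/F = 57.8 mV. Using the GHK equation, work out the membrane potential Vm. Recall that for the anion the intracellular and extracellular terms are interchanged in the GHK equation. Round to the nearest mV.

58 mV

Vm = 57.8 · log₁₀[(Σ P·[cation]ₒ + Σ P·[anion]ᵢ) / (Σ P·[cation]ᵢ + Σ P·[anion]ₒ)]
Numerator = 1×5.30 + 15×150 + 0.32×32.8 = 2266
Denominator = 1×102 + 15×6.28 + 0.32×99.1 = 227.9
Vm = 57.8 · log₁₀(9.9415) = 57.8 × (0.9975) = 57.65 mV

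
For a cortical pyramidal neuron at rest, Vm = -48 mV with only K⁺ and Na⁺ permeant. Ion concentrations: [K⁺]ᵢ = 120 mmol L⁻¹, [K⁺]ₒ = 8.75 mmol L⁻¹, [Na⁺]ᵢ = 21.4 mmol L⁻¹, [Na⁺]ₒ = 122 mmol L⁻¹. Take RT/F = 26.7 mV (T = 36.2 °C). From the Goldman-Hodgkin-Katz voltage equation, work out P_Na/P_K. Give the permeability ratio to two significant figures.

0.094

Let α = P_Na/P_K. GHK: Vm = 26.7·ln[(Kₒ + α·Naₒ)/(Kᵢ + α·Naᵢ)].
e^(Vm/26.7) = e^(-48.0/26.7) = 0.16567
So 0.16567·(Kᵢ + α·Naᵢ) = Kₒ + α·Naₒ → α = (0.16567·120.0 − 8.75) / (122.0 − 0.16567·21.4)
α = (19.88 − 8.75) / (122.0 − 3.545) = 11.13/118.5 = 0.09396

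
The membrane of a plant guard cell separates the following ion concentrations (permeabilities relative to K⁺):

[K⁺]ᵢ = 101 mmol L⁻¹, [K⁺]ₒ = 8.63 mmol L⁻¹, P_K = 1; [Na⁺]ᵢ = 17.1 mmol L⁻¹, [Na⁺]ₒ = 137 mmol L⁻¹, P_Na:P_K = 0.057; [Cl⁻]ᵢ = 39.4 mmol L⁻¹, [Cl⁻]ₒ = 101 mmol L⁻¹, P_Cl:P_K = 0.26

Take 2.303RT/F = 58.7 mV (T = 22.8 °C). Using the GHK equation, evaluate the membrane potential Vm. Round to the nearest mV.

Vm = 58.7 · log₁₀[(Σ P·[cation]ₒ + Σ P·[anion]ᵢ) / (Σ P·[cation]ᵢ + Σ P·[anion]ₒ)]
Numerator = 1×8.63 + 0.057×137 + 0.26×39.4 = 26.68
Denominator = 1×101 + 0.057×17.1 + 0.26×101 = 128.2
Vm = 58.7 · log₁₀(0.20808) = 58.7 × (-0.6818) = -40.02 mV

-40 mV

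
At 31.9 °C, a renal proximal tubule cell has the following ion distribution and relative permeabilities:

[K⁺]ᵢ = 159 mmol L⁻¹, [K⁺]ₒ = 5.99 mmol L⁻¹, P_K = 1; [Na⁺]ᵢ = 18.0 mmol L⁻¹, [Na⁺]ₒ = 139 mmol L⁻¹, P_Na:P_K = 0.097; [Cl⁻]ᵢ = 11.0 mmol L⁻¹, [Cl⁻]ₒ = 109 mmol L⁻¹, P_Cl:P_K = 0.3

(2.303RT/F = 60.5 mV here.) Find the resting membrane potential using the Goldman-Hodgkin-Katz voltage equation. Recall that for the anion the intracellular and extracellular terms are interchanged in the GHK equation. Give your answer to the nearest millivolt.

Vm = 60.5 · log₁₀[(Σ P·[cation]ₒ + Σ P·[anion]ᵢ) / (Σ P·[cation]ᵢ + Σ P·[anion]ₒ)]
Numerator = 1×5.99 + 0.097×139 + 0.3×11.0 = 22.77
Denominator = 1×159 + 0.097×18.0 + 0.3×109 = 193.4
Vm = 60.5 · log₁₀(0.11772) = 60.5 × (-0.9291) = -56.21 mV

-56 mV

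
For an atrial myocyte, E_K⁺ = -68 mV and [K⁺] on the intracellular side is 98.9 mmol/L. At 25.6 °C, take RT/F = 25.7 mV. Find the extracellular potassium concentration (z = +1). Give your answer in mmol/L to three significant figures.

Nernst: E = (25.7/1) · ln([out]/[in]), so ln([out]/[in]) = -68.0 × 1 / 25.7 = -2.6459.
[out]/[in] = e^(-2.6459) = 0.07094.
[out] = 0.07094 × 98.9 = 7.016 mmol/L.

7.02 mmol/L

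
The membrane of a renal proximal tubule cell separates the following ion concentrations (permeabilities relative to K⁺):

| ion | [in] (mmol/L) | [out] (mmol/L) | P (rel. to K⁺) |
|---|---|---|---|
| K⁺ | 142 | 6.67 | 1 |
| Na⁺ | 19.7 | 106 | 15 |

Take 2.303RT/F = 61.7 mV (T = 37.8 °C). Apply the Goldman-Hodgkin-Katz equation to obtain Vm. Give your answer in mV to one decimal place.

Vm = 61.7 · log₁₀[(Σ P·[cation]ₒ + Σ P·[anion]ᵢ) / (Σ P·[cation]ᵢ + Σ P·[anion]ₒ)]
Numerator = 1×6.67 + 15×106 = 1597
Denominator = 1×142 + 15×19.7 = 437.5
Vm = 61.7 · log₁₀(3.6495) = 61.7 × (0.5622) = 34.69 mV

34.7 mV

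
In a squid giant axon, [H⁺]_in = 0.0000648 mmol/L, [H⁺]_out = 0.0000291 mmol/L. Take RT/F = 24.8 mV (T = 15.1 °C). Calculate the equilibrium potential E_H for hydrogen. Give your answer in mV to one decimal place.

E = (24.8/z) · ln([H⁺]_out/[H⁺]_in) with z = +1.
= (24.8/1) · ln(0.0000291/0.0000648) = 24.80 · ln(0.4491)
= 24.80 · (-0.8006) = -19.85 mV

-19.9 mV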